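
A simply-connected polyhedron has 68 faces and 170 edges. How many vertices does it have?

Here V − E + F = 2.
V = 2 + E − F = 2 + 170 − 68 = 104.

104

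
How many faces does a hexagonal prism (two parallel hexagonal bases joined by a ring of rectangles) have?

8

A prism on an n-gon has two n-gon bases and n rectangular sides: V = 2·6 = 12, E = 3·6 = 18, F = 6 + 2 = 8.
Check: V − E + F = 12 − 18 + 8 = 2.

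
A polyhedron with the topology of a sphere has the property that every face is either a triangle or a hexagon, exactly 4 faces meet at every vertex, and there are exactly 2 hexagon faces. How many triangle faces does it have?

Let x be the number of triangles; then F = 2 + x.
Edge–face incidences: 2E = 6·2 + 3·x = 12 + 3x.
Every vertex has degree 4, so 4V = 2E.
Euler: V − E + F = 2 ⇒ (2E)/4 − E + (2 + x) = 2.
Multiply by 8: 2·(2E) − 4·(2E) + 8·(2 + x) = 16, i.e. 16 + 8x − 2·(12 + 3x) = 16.
Collecting terms: 2x − 8 = 16, so 2x = 24, so x = 12.
Then 2E = 12 + 3·12 = 48, so E = 24, V = 2E/4 = 12, F = 2 + 12 = 14.

12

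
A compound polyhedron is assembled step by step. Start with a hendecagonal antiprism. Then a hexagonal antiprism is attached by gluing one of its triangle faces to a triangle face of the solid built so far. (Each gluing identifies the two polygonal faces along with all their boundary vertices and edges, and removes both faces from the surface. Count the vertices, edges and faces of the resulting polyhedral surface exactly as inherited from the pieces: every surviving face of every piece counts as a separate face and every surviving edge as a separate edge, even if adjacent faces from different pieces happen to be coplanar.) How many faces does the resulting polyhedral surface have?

A hendecagonal antiprism: V=22, E=44, F=24.
Attach a hexagonal antiprism (V=12, E=24, F=14) along a 3-gon: merge 3 vertices and 3 edges, delete both glued faces → V=31, E=65, F=36.
Check: V − E + F = 31 − 65 + 36 = 2.

36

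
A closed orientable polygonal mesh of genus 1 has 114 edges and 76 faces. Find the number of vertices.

For a closed orientable surface of genus 1, χ = 2 − 2·1 = 0.
V = 0 + E − F = 0 + 114 − 76 = 38.

38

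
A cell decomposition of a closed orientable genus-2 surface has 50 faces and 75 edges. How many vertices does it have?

23

For a closed orientable surface of genus 2, χ = 2 − 2·2 = -2.
V = -2 + E − F = -2 + 75 − 50 = 23.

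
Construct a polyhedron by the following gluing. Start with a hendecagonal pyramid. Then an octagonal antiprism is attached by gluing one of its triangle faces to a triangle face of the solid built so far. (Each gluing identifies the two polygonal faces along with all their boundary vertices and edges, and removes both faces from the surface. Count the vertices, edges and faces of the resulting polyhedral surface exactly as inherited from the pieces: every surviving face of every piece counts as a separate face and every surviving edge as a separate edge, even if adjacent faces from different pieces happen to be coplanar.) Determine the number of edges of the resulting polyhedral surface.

A hendecagonal pyramid: V=12, E=22, F=12.
Attach an octagonal antiprism (V=16, E=32, F=18) along a 3-gon: merge 3 vertices and 3 edges, delete both glued faces → V=25, E=51, F=28.
Check: V − E + F = 25 − 51 + 28 = 2.

51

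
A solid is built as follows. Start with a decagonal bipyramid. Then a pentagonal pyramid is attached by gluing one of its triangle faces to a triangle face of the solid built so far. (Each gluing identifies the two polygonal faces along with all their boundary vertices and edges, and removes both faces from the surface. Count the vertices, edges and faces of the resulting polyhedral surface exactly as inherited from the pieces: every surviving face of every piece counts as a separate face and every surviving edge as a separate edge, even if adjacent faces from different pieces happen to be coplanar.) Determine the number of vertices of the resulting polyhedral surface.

15

A decagonal bipyramid: V=12, E=30, F=20.
Attach a pentagonal pyramid (V=6, E=10, F=6) along a 3-gon: merge 3 vertices and 3 edges, delete both glued faces → V=15, E=37, F=24.
Check: V − E + F = 15 − 37 + 24 = 2.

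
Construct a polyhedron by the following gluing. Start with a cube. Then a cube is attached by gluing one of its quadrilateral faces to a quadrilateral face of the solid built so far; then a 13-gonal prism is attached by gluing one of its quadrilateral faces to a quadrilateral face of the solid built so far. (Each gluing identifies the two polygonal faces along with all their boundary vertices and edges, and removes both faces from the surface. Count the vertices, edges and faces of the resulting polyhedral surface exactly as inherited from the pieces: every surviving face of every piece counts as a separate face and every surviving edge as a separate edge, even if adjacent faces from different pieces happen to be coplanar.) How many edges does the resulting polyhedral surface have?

A cube: V=8, E=12, F=6.
Attach a cube (V=8, E=12, F=6) along a 4-gon: merge 4 vertices and 4 edges, delete both glued faces → V=12, E=20, F=10.
Attach a 13-gonal prism (V=26, E=39, F=15) along a 4-gon: merge 4 vertices and 4 edges, delete both glued faces → V=34, E=55, F=23.
Check: V − E + F = 34 − 55 + 23 = 2.

55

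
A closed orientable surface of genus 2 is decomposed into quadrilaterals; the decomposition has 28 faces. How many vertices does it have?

26

χ = 2 − 2·2 = -2, and every face is a square so 4F = 2E.
E = 4·28/2 = 56. Then V = -2 + E − F = -2 + 56 − 28 = 26.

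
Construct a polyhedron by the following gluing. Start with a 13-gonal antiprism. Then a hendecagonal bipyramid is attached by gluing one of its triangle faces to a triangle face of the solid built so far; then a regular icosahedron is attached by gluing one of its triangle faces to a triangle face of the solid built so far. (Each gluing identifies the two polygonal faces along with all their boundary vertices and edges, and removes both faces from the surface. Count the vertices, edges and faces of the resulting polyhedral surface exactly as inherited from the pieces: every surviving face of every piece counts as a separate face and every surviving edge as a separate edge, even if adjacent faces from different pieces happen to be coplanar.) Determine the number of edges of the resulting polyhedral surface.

109

A 13-gonal antiprism: V=26, E=52, F=28.
Attach a hendecagonal bipyramid (V=13, E=33, F=22) along a 3-gon: merge 3 vertices and 3 edges, delete both glued faces → V=36, E=82, F=48.
Attach a regular icosahedron (V=12, E=30, F=20) along a 3-gon: merge 3 vertices and 3 edges, delete both glued faces → V=45, E=109, F=66.
Check: V − E + F = 45 − 109 + 66 = 2.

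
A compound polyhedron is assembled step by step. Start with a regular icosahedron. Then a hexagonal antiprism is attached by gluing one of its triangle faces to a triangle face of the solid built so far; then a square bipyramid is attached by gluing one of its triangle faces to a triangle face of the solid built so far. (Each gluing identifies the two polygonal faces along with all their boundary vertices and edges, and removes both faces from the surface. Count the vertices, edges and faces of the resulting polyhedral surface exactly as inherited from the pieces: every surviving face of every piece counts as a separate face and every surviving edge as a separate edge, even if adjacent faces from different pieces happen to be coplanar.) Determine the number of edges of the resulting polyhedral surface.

60

A regular icosahedron: V=12, E=30, F=20.
Attach a hexagonal antiprism (V=12, E=24, F=14) along a 3-gon: merge 3 vertices and 3 edges, delete both glued faces → V=21, E=51, F=32.
Attach a square bipyramid (V=6, E=12, F=8) along a 3-gon: merge 3 vertices and 3 edges, delete both glued faces → V=24, E=60, F=38.
Check: V − E + F = 24 − 60 + 38 = 2.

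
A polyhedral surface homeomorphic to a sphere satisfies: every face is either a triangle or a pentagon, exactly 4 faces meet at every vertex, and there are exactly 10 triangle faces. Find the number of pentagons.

Let x be the number of pentagons; then F = 10 + x.
Edge–face incidences: 2E = 3·10 + 5·x = 30 + 5x.
Every vertex has degree 4, so 4V = 2E.
Euler: V − E + F = 2 ⇒ (2E)/4 − E + (10 + x) = 2.
Multiply by 8: 2·(2E) − 4·(2E) + 8·(10 + x) = 16, i.e. 80 + 8x − 2·(30 + 5x) = 16.
Collecting terms: −2x + 20 = 16, so −2x = −4, so x = 2.
Then 2E = 30 + 5·2 = 40, so E = 20, V = 2E/4 = 10, F = 10 + 2 = 12.

2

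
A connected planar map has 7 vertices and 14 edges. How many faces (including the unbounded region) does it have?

9

Euler's formula for a connected plane graph: V − E + F = 2, so F = 2 − 7 + 14 = 9.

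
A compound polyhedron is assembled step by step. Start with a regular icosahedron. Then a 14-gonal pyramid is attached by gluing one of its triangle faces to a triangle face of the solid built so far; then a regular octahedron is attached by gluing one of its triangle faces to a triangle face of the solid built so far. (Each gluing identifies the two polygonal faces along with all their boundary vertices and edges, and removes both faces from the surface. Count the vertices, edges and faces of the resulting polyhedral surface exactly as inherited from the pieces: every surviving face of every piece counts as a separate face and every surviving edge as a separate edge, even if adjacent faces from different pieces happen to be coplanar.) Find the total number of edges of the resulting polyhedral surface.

A regular icosahedron: V=12, E=30, F=20.
Attach a 14-gonal pyramid (V=15, E=28, F=15) along a 3-gon: merge 3 vertices and 3 edges, delete both glued faces → V=24, E=55, F=33.
Attach a regular octahedron (V=6, E=12, F=8) along a 3-gon: merge 3 vertices and 3 edges, delete both glued faces → V=27, E=64, F=39.
Check: V − E + F = 27 − 64 + 39 = 2.

64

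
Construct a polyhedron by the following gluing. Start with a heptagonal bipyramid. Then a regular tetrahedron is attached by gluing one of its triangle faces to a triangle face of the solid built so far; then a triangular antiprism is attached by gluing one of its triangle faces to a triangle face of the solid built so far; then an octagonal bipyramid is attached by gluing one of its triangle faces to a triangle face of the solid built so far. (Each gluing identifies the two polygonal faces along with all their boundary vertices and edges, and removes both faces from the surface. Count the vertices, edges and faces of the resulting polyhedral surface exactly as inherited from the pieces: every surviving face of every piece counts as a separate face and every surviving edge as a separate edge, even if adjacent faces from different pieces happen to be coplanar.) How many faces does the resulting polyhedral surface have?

A heptagonal bipyramid: V=9, E=21, F=14.
Attach a regular tetrahedron (V=4, E=6, F=4) along a 3-gon: merge 3 vertices and 3 edges, delete both glued faces → V=10, E=24, F=16.
Attach a triangular antiprism (V=6, E=12, F=8) along a 3-gon: merge 3 vertices and 3 edges, delete both glued faces → V=13, E=33, F=22.
Attach an octagonal bipyramid (V=10, E=24, F=16) along a 3-gon: merge 3 vertices and 3 edges, delete both glued faces → V=20, E=54, F=36.
Check: V − E + F = 20 − 54 + 36 = 2.

36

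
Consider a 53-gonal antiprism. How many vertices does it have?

106

An antiprism on an n-gon has two n-gon caps and 2n triangles: V = 2·53 = 106, E = 4·53 = 212, F = 2·53 + 2 = 108.
Check: V − E + F = 106 − 212 + 108 = 2.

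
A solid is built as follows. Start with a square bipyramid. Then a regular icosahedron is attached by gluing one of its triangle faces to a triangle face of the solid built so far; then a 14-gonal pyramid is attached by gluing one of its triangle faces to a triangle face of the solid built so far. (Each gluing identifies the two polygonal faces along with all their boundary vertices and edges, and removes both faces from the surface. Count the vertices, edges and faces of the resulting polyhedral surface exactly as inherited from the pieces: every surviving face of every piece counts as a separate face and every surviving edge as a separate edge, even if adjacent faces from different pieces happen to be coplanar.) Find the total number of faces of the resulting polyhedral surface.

39

A square bipyramid: V=6, E=12, F=8.
Attach a regular icosahedron (V=12, E=30, F=20) along a 3-gon: merge 3 vertices and 3 edges, delete both glued faces → V=15, E=39, F=26.
Attach a 14-gonal pyramid (V=15, E=28, F=15) along a 3-gon: merge 3 vertices and 3 edges, delete both glued faces → V=27, E=64, F=39.
Check: V − E + F = 27 − 64 + 39 = 2.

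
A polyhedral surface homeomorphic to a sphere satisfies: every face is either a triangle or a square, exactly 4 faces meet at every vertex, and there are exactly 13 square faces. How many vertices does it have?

19

Let x be the number of triangles; then F = 13 + x.
Edge–face incidences: 2E = 4·13 + 3·x = 52 + 3x.
Every vertex has degree 4, so 4V = 2E.
Euler: V − E + F = 2 ⇒ (2E)/4 − E + (13 + x) = 2.
Multiply by 8: 2·(2E) − 4·(2E) + 8·(13 + x) = 16, i.e. 104 + 8x − 2·(52 + 3x) = 16.
Collecting terms: 2x = 16, so x = 8.
Then 2E = 52 + 3·8 = 76, so E = 38, V = 2E/4 = 19, F = 13 + 8 = 21.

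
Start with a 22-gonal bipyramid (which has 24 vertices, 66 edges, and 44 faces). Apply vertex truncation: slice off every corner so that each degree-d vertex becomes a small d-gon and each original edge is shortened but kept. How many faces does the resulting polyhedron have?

Truncation replaces each original edge-end by a new vertex, so V′ = 2E = 132.
Each original edge survives, and each old vertex of degree d contributes d new edges; summing degrees gives Σd = 2E, so E′ = E + 2E = 3E = 198.
Each original face survives and each original vertex becomes one new face: F′ = F + V = 68.

68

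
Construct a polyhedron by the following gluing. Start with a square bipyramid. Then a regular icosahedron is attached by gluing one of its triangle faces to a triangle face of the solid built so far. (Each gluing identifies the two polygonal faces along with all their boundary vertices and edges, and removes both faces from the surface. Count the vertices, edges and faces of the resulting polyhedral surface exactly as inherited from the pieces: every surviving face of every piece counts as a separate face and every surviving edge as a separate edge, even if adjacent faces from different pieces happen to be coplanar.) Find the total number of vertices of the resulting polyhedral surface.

A square bipyramid: V=6, E=12, F=8.
Attach a regular icosahedron (V=12, E=30, F=20) along a 3-gon: merge 3 vertices and 3 edges, delete both glued faces → V=15, E=39, F=26.
Check: V − E + F = 15 − 39 + 26 = 2.

15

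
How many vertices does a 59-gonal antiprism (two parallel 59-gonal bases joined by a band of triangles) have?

An antiprism on an n-gon has two n-gon caps and 2n triangles: V = 2·59 = 118, E = 4·59 = 236, F = 2·59 + 2 = 120.
Check: V − E + F = 118 − 236 + 120 = 2.

118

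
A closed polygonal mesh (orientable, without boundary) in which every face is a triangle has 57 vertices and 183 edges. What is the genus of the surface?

3

Every face is a triangle and each edge borders two faces, so 3F = 2·183, giving F = 122.
χ = V − E + F = 57 − 183 + 122 = -4.
For a closed orientable surface χ = 2 − 2g, so g = (2 − (-4))/2 = 3.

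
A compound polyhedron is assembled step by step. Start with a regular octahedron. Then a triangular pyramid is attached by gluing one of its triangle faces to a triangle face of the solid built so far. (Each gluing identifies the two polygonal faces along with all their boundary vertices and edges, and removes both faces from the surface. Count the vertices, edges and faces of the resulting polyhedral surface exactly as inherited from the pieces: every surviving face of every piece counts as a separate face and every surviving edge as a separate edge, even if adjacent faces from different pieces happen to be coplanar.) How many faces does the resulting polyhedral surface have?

A regular octahedron: V=6, E=12, F=8.
Attach a triangular pyramid (V=4, E=6, F=4) along a 3-gon: merge 3 vertices and 3 edges, delete both glued faces → V=7, E=15, F=10.
Check: V − E + F = 7 − 15 + 10 = 2.

10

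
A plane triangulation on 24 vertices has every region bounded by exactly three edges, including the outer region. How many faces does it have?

44

In a plane triangulation 3F = 2E and V − E + F = 2, so F = 2V − 4 = 2·24 − 4 = 44.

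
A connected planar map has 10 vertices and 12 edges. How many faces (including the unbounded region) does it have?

4

Euler's formula for a connected plane graph: V − E + F = 2, so F = 2 − 10 + 12 = 4.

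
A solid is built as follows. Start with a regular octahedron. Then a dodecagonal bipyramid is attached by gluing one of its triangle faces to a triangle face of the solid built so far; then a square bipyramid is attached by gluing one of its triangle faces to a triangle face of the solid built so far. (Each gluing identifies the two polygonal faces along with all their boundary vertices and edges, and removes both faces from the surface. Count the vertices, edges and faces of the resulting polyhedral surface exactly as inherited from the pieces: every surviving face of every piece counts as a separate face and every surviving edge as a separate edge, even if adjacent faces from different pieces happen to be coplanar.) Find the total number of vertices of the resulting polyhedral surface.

20

A regular octahedron: V=6, E=12, F=8.
Attach a dodecagonal bipyramid (V=14, E=36, F=24) along a 3-gon: merge 3 vertices and 3 edges, delete both glued faces → V=17, E=45, F=30.
Attach a square bipyramid (V=6, E=12, F=8) along a 3-gon: merge 3 vertices and 3 edges, delete both glued faces → V=20, E=54, F=36.
Check: V − E + F = 20 − 54 + 36 = 2.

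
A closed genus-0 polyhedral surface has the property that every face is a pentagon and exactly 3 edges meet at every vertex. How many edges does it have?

Each face has 5 edges and each edge borders two faces, so 2E = 5F.
Each vertex has degree 3, so 3V = 2E and hence V = 5F/3.
Euler: V − E + F = 2 ⇒ (5F/3) − (5F/2) + F = 2.
Multiply by 6: (10 − 15 + 6)F = 12, i.e. 1F = 12.
So F = 12, E = 5·12/2 = 30, V = 5·12/3 = 20.

30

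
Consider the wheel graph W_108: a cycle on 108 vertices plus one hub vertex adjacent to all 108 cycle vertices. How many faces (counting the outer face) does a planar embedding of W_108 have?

109

W_108 has V = 108 + 1 = 109 vertices and E = 2·108 = 216 edges.
By Euler's formula F = 2 − V + E = 2 − 109 + 216 = 109.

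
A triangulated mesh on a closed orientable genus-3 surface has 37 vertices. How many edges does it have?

χ = 2 − 2·3 = -4, and every face is a triangle so 3F = 2E.
V − E + F = -4 with E = 3F/2 gives 37 − (3/2 − 1)·F = -4, so F = 82 and E = 123.

123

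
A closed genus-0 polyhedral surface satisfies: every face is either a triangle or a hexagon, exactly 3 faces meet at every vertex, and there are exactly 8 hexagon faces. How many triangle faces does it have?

Let x be the number of triangles; then F = 8 + x.
Edge–face incidences: 2E = 6·8 + 3·x = 48 + 3x.
Every vertex has degree 3, so 3V = 2E.
Euler: V − E + F = 2 ⇒ (2E)/3 − E + (8 + x) = 2.
Multiply by 6: 2·(2E) − 3·(2E) + 6·(8 + x) = 12, i.e. 48 + 6x − (48 + 3x) = 12.
Collecting terms: 3x = 12, so x = 4.
Then 2E = 48 + 3·4 = 60, so E = 30, V = 2E/3 = 20, F = 8 + 4 = 12.

4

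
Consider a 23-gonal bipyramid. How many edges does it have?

A bipyramid over an n-gon has 2n triangular faces and n + 2 vertices: V = 23 + 2 = 25, E = 3·23 = 69, F = 2·23 = 46.

69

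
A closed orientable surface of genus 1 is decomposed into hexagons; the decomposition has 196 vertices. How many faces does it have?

98

χ = 2 − 2·1 = 0, and every face is a hexagon so 6F = 2E.
V − E + F = 0 with E = 6F/2 gives 196 − (6/2 − 1)·F = 0, so F = 98 and E = 294.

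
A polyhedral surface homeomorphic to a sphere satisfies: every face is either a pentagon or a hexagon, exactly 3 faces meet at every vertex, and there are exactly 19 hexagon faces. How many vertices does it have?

58

Let x be the number of pentagons; then F = 19 + x.
Edge–face incidences: 2E = 6·19 + 5·x = 114 + 5x.
Every vertex has degree 3, so 3V = 2E.
Euler: V − E + F = 2 ⇒ (2E)/3 − E + (19 + x) = 2.
Multiply by 6: 2·(2E) − 3·(2E) + 6·(19 + x) = 12, i.e. 114 + 6x − (114 + 5x) = 12.
Collecting terms: x = 12.
Then 2E = 114 + 5·12 = 174, so E = 87, V = 2E/3 = 58, F = 19 + 12 = 31.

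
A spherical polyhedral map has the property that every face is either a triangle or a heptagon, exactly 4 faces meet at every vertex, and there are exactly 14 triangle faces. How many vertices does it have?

Let x be the number of heptagons; then F = 14 + x.
Edge–face incidences: 2E = 3·14 + 7·x = 42 + 7x.
Every vertex has degree 4, so 4V = 2E.
Euler: V − E + F = 2 ⇒ (2E)/4 − E + (14 + x) = 2.
Multiply by 8: 2·(2E) − 4·(2E) + 8·(14 + x) = 16, i.e. 112 + 8x − 2·(42 + 7x) = 16.
Collecting terms: −6x + 28 = 16, so −6x = −12, so x = 2.
Then 2E = 42 + 7·2 = 56, so E = 28, V = 2E/4 = 14, F = 14 + 2 = 16.

14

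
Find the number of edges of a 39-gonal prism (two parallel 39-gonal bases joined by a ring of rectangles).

A prism on an n-gon has two n-gon bases and n rectangular sides: V = 2·39 = 78, E = 3·39 = 117, F = 39 + 2 = 41.

117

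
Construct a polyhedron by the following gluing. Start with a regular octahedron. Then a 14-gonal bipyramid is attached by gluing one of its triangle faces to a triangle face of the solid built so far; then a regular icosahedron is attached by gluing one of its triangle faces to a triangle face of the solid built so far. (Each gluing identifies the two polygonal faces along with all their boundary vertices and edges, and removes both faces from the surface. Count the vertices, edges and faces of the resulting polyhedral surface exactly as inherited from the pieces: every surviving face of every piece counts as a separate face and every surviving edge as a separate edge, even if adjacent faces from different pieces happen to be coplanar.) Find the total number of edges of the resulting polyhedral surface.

78

A regular octahedron: V=6, E=12, F=8.
Attach a 14-gonal bipyramid (V=16, E=42, F=28) along a 3-gon: merge 3 vertices and 3 edges, delete both glued faces → V=19, E=51, F=34.
Attach a regular icosahedron (V=12, E=30, F=20) along a 3-gon: merge 3 vertices and 3 edges, delete both glued faces → V=28, E=78, F=52.
Check: V − E + F = 28 − 78 + 52 = 2.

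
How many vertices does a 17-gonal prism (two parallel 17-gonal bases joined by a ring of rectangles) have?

A prism on an n-gon has two n-gon bases and n rectangular sides: V = 2·17 = 34, E = 3·17 = 51, F = 17 + 2 = 19.
Check: V − E + F = 34 − 51 + 19 = 2.

34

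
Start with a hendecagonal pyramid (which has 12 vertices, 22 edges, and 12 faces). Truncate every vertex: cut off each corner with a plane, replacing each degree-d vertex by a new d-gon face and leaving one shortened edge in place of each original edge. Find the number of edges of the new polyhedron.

Truncation replaces each original edge-end by a new vertex, so V′ = 2E = 44.
Each original edge survives, and each old vertex of degree d contributes d new edges; summing degrees gives Σd = 2E, so E′ = E + 2E = 3E = 66.
Each original face survives and each original vertex becomes one new face: F′ = F + V = 24.

66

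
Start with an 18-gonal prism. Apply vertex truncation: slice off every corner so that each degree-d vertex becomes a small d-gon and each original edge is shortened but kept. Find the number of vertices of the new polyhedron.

The base solid has V = 36, E = 54, F = 20.
Truncation replaces each original edge-end by a new vertex, so V′ = 2E = 108.
Each original edge survives, and each old vertex of degree d contributes d new edges; summing degrees gives Σd = 2E, so E′ = E + 2E = 3E = 162.
Each original face survives and each original vertex becomes one new face: F′ = F + V = 56.

108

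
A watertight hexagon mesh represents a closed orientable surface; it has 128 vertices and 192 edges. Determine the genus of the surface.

1

Every face is a hexagon and each edge borders two faces, so 6F = 2·192, giving F = 64.
χ = V − E + F = 128 − 192 + 64 = 0.
For a closed orientable surface χ = 2 − 2g, so g = (2 − (0))/2 = 1.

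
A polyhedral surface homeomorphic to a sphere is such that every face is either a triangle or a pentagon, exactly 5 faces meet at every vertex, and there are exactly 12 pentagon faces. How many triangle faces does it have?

80

Let x be the number of triangles; then F = 12 + x.
Edge–face incidences: 2E = 5·12 + 3·x = 60 + 3x.
Every vertex has degree 5, so 5V = 2E.
Euler: V − E + F = 2 ⇒ (2E)/5 − E + (12 + x) = 2.
Multiply by 10: 2·(2E) − 5·(2E) + 10·(12 + x) = 20, i.e. 120 + 10x − 3·(60 + 3x) = 20.
Collecting terms: x − 60 = 20, so x = 80.
Then 2E = 60 + 3·80 = 300, so E = 150, V = 2E/5 = 60, F = 12 + 80 = 92.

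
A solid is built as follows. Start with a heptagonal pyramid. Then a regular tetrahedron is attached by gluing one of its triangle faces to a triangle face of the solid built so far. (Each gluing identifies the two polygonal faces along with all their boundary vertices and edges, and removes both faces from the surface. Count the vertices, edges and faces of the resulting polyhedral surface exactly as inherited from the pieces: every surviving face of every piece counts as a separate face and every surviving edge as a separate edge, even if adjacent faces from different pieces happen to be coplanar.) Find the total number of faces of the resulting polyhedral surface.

10

A heptagonal pyramid: V=8, E=14, F=8.
Attach a regular tetrahedron (V=4, E=6, F=4) along a 3-gon: merge 3 vertices and 3 edges, delete both glued faces → V=9, E=17, F=10.
Check: V − E + F = 9 − 17 + 10 = 2.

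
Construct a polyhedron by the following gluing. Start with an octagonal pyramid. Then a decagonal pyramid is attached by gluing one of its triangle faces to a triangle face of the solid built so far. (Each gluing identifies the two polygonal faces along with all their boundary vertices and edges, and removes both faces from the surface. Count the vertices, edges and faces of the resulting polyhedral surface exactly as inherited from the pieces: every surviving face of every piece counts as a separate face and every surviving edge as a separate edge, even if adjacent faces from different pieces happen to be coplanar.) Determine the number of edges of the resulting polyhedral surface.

An octagonal pyramid: V=9, E=16, F=9.
Attach a decagonal pyramid (V=11, E=20, F=11) along a 3-gon: merge 3 vertices and 3 edges, delete both glued faces → V=17, E=33, F=18.
Check: V − E + F = 17 − 33 + 18 = 2.

33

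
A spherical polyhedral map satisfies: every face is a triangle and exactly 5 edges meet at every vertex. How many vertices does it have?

Each face has 3 edges and each edge borders two faces, so 2E = 3F.
Each vertex has degree 5, so 5V = 2E and hence V = 3F/5.
Euler: V − E + F = 2 ⇒ (3F/5) − (3F/2) + F = 2.
Multiply by 10: (6 − 15 + 10)F = 20, i.e. 1F = 20.
So F = 20, E = 3·20/2 = 30, V = 3·20/5 = 12.

12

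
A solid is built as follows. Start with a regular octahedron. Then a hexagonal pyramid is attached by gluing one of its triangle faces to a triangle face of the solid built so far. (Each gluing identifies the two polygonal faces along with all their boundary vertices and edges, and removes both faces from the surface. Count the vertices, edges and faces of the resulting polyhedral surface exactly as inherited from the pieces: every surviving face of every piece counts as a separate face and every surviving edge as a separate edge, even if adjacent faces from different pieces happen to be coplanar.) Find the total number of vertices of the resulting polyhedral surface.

A regular octahedron: V=6, E=12, F=8.
Attach a hexagonal pyramid (V=7, E=12, F=7) along a 3-gon: merge 3 vertices and 3 edges, delete both glued faces → V=10, E=21, F=13.
Check: V − E + F = 10 − 21 + 13 = 2.

10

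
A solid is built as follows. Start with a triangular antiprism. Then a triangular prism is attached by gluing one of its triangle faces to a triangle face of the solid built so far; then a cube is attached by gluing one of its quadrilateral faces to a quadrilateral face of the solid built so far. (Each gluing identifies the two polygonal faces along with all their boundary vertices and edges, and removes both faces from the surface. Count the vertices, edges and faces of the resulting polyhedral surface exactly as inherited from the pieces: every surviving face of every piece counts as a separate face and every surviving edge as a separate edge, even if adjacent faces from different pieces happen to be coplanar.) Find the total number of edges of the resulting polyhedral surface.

26

A triangular antiprism: V=6, E=12, F=8.
Attach a triangular prism (V=6, E=9, F=5) along a 3-gon: merge 3 vertices and 3 edges, delete both glued faces → V=9, E=18, F=11.
Attach a cube (V=8, E=12, F=6) along a 4-gon: merge 4 vertices and 4 edges, delete both glued faces → V=13, E=26, F=15.
Check: V − E + F = 13 − 26 + 15 = 2.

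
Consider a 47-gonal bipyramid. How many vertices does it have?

49

A bipyramid over an n-gon has 2n triangular faces and n + 2 vertices: V = 47 + 2 = 49, E = 3·47 = 141, F = 2·47 = 94.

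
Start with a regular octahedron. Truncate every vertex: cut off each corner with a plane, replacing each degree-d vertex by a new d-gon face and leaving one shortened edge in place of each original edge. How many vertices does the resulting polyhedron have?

24

The base solid has V = 6, E = 12, F = 8.
Truncation replaces each original edge-end by a new vertex, so V′ = 2E = 24.
Each original edge survives, and each old vertex of degree d contributes d new edges; summing degrees gives Σd = 2E, so E′ = E + 2E = 3E = 36.
Each original face survives and each original vertex becomes one new face: F′ = F + V = 14.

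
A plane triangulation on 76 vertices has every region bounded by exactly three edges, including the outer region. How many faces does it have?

In a plane triangulation 3F = 2E and V − E + F = 2, so F = 2V − 4 = 2·76 − 4 = 148.

148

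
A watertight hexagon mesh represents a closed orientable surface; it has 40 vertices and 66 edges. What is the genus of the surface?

3

Every face is a hexagon and each edge borders two faces, so 6F = 2·66, giving F = 22.
χ = V − E + F = 40 − 66 + 22 = -4.
For a closed orientable surface χ = 2 − 2g, so g = (2 − (-4))/2 = 3.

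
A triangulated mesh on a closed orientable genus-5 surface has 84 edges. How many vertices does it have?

χ = 2 − 2·5 = -8, and every face is a triangle so 3F = 2E.
F = 2E/3 = 56. Then V = -8 + E − F = -8 + 84 − 56 = 20.

20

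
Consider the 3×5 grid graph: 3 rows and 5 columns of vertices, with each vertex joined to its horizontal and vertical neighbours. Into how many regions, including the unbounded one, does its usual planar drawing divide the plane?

The grid has V = 3·5 = 15 vertices and E = 3·4 + 5·2 = 22 edges.
F = 2 − V + E = 2 − 15 + 22 = 9.

9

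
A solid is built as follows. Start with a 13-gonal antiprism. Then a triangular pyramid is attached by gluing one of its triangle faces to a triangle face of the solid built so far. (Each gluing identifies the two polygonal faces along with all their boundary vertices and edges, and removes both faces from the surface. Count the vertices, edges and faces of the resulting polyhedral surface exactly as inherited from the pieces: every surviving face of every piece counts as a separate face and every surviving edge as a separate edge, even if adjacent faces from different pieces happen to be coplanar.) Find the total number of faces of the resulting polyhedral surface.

30

A 13-gonal antiprism: V=26, E=52, F=28.
Attach a triangular pyramid (V=4, E=6, F=4) along a 3-gon: merge 3 vertices and 3 edges, delete both glued faces → V=27, E=55, F=30.
Check: V − E + F = 27 − 55 + 30 = 2.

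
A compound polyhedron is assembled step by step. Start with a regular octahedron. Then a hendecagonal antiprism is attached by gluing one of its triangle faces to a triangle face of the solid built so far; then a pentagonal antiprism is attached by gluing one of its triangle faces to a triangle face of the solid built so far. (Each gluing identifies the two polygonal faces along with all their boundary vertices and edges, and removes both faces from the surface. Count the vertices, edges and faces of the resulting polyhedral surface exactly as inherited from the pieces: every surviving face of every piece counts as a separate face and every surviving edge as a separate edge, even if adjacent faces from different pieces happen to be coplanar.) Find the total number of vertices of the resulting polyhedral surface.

32

A regular octahedron: V=6, E=12, F=8.
Attach a hendecagonal antiprism (V=22, E=44, F=24) along a 3-gon: merge 3 vertices and 3 edges, delete both glued faces → V=25, E=53, F=30.
Attach a pentagonal antiprism (V=10, E=20, F=12) along a 3-gon: merge 3 vertices and 3 edges, delete both glued faces → V=32, E=70, F=40.
Check: V − E + F = 32 − 70 + 40 = 2.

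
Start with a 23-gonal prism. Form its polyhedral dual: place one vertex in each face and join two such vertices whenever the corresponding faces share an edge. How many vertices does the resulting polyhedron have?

The base solid has V = 46, E = 69, F = 25.
The dual swaps V and F and preserves E: V′ = F = 25, E′ = E = 69, F′ = V = 46.

25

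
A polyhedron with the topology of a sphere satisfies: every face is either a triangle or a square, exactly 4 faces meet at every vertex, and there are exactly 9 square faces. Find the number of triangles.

Let x be the number of triangles; then F = 9 + x.
Edge–face incidences: 2E = 4·9 + 3·x = 36 + 3x.
Every vertex has degree 4, so 4V = 2E.
Euler: V − E + F = 2 ⇒ (2E)/4 − E + (9 + x) = 2.
Multiply by 8: 2·(2E) − 4·(2E) + 8·(9 + x) = 16, i.e. 72 + 8x − 2·(36 + 3x) = 16.
Collecting terms: 2x = 16, so x = 8.
Then 2E = 36 + 3·8 = 60, so E = 30, V = 2E/4 = 15, F = 9 + 8 = 17.

8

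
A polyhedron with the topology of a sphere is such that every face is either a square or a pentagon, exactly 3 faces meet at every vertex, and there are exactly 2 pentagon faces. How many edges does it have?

15

Let x be the number of squares; then F = 2 + x.
Edge–face incidences: 2E = 5·2 + 4·x = 10 + 4x.
Every vertex has degree 3, so 3V = 2E.
Euler: V − E + F = 2 ⇒ (2E)/3 − E + (2 + x) = 2.
Multiply by 6: 2·(2E) − 3·(2E) + 6·(2 + x) = 12, i.e. 12 + 6x − (10 + 4x) = 12.
Collecting terms: 2x + 2 = 12, so 2x = 10, so x = 5.
Then 2E = 10 + 4·5 = 30, so E = 15, V = 2E/3 = 10, F = 2 + 5 = 7.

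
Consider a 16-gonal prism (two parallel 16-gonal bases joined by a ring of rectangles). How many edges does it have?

48

A prism on an n-gon has two n-gon bases and n rectangular sides: V = 2·16 = 32, E = 3·16 = 48, F = 16 + 2 = 18.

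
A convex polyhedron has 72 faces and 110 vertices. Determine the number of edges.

Here V − E + F = 2.
E = V + F − (2) = 110 + 72 − (2) = 180.

180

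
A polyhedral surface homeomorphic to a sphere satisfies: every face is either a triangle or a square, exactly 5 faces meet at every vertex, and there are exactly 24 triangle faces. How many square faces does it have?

2

Let x be the number of squares; then F = 24 + x.
Edge–face incidences: 2E = 3·24 + 4·x = 72 + 4x.
Every vertex has degree 5, so 5V = 2E.
Euler: V − E + F = 2 ⇒ (2E)/5 − E + (24 + x) = 2.
Multiply by 10: 2·(2E) − 5·(2E) + 10·(24 + x) = 20, i.e. 240 + 10x − 3·(72 + 4x) = 20.
Collecting terms: −2x + 24 = 20, so −2x = −4, so x = 2.
Then 2E = 72 + 4·2 = 80, so E = 40, V = 2E/5 = 16, F = 24 + 2 = 26.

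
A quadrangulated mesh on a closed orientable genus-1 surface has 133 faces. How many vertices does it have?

133

χ = 2 − 2·1 = 0, and every face is a square so 4F = 2E.
E = 4·133/2 = 266. Then V = 0 + E − F = 0 + 266 − 133 = 133.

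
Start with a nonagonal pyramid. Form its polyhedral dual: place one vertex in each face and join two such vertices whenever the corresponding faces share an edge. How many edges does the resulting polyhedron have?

18

The base solid has V = 10, E = 18, F = 10.
The dual swaps V and F and preserves E: V′ = F = 10, E′ = E = 18, F′ = V = 10.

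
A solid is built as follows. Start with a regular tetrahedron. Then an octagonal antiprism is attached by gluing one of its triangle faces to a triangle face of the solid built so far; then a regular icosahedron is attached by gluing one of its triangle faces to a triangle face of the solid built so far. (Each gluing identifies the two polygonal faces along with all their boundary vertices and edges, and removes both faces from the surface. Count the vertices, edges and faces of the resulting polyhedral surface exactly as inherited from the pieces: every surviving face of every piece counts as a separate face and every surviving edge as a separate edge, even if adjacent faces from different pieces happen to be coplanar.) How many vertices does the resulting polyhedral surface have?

26

A regular tetrahedron: V=4, E=6, F=4.
Attach an octagonal antiprism (V=16, E=32, F=18) along a 3-gon: merge 3 vertices and 3 edges, delete both glued faces → V=17, E=35, F=20.
Attach a regular icosahedron (V=12, E=30, F=20) along a 3-gon: merge 3 vertices and 3 edges, delete both glued faces → V=26, E=62, F=38.
Check: V − E + F = 26 − 62 + 38 = 2.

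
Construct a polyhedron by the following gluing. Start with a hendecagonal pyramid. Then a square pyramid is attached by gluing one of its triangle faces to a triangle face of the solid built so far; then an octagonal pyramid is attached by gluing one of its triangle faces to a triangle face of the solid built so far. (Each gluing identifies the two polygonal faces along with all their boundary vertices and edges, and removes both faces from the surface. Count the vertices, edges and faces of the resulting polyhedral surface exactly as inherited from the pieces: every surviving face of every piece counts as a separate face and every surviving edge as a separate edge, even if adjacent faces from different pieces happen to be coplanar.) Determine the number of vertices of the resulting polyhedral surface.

20

A hendecagonal pyramid: V=12, E=22, F=12.
Attach a square pyramid (V=5, E=8, F=5) along a 3-gon: merge 3 vertices and 3 edges, delete both glued faces → V=14, E=27, F=15.
Attach an octagonal pyramid (V=9, E=16, F=9) along a 3-gon: merge 3 vertices and 3 edges, delete both glued faces → V=20, E=40, F=22.
Check: V − E + F = 20 − 40 + 22 = 2.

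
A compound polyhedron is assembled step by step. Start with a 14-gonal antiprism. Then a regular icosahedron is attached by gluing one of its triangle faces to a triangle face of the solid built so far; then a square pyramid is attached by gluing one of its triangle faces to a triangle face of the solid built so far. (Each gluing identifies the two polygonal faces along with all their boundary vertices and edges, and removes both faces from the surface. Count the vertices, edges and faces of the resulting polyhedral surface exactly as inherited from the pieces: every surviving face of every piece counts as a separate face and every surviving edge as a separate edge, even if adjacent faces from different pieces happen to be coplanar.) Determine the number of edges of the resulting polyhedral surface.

A 14-gonal antiprism: V=28, E=56, F=30.
Attach a regular icosahedron (V=12, E=30, F=20) along a 3-gon: merge 3 vertices and 3 edges, delete both glued faces → V=37, E=83, F=48.
Attach a square pyramid (V=5, E=8, F=5) along a 3-gon: merge 3 vertices and 3 edges, delete both glued faces → V=39, E=88, F=51.
Check: V − E + F = 39 − 88 + 51 = 2.

88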